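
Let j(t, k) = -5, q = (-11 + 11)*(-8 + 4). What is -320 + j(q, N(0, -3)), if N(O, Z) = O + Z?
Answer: -325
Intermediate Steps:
q = 0 (q = 0*(-4) = 0)
-320 + j(q, N(0, -3)) = -320 - 5 = -325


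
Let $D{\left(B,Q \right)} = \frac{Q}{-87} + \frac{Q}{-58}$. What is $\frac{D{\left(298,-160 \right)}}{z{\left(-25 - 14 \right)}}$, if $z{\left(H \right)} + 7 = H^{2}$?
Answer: $\frac{200}{65859} \approx 0.0030368$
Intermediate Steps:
$z{\left(H \right)} = -7 + H^{2}$
$D{\left(B,Q \right)} = - \frac{5 Q}{174}$ ($D{\left(B,Q \right)} = Q \left(- \frac{1}{87}\right) + Q \left(- \frac{1}{58}\right) = - \frac{Q}{87} - \frac{Q}{58} = - \frac{5 Q}{174}$)
$\frac{D{\left(298,-160 \right)}}{z{\left(-25 - 14 \right)}} = \frac{\left(- \frac{5}{174}\right) \left(-160\right)}{-7 + \left(-25 - 14\right)^{2}} = \frac{400}{87 \left(-7 + \left(-39\right)^{2}\right)} = \frac{400}{87 \left(-7 + 1521\right)} = \frac{400}{87 \cdot 1514} = \frac{400}{87} \cdot \frac{1}{1514} = \frac{200}{65859}$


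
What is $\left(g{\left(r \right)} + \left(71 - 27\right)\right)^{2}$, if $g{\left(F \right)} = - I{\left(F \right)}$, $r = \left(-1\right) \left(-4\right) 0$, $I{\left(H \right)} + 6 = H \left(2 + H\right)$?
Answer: $2500$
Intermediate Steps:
$I{\left(H \right)} = -6 + H \left(2 + H\right)$
$r = 0$ ($r = 4 \cdot 0 = 0$)
$g{\left(F \right)} = 6 - F^{2} - 2 F$ ($g{\left(F \right)} = - (-6 + F^{2} + 2 F) = 6 - F^{2} - 2 F$)
$\left(g{\left(r \right)} + \left(71 - 27\right)\right)^{2} = \left(\left(6 - 0^{2} - 0\right) + \left(71 - 27\right)\right)^{2} = \left(\left(6 - 0 + 0\right) + 44\right)^{2} = \left(\left(6 + 0 + 0\right) + 44\right)^{2} = \left(6 + 44\right)^{2} = 50^{2} = 2500$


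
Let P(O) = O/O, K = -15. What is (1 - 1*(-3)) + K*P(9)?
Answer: -11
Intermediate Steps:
P(O) = 1
(1 - 1*(-3)) + K*P(9) = (1 - 1*(-3)) - 15*1 = (1 + 3) - 15 = 4 - 15 = -11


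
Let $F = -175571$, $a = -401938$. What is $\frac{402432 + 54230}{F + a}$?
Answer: $- \frac{456662}{577509} \approx -0.79074$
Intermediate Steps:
$\frac{402432 + 54230}{F + a} = \frac{402432 + 54230}{-175571 - 401938} = \frac{456662}{-577509} = 456662 \left(- \frac{1}{577509}\right) = - \frac{456662}{577509}$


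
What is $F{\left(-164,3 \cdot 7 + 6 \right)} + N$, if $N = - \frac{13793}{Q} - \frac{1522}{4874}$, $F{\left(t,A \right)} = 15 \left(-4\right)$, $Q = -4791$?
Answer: $- \frac{670572430}{11675667} \approx -57.433$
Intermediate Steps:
$F{\left(t,A \right)} = -60$
$N = \frac{29967590}{11675667}$ ($N = - \frac{13793}{-4791} - \frac{1522}{4874} = \left(-13793\right) \left(- \frac{1}{4791}\right) - \frac{761}{2437} = \frac{13793}{4791} - \frac{761}{2437} = \frac{29967590}{11675667} \approx 2.5667$)
$F{\left(-164,3 \cdot 7 + 6 \right)} + N = -60 + \frac{29967590}{11675667} = - \frac{670572430}{11675667}$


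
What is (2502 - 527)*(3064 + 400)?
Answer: 6841400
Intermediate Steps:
(2502 - 527)*(3064 + 400) = 1975*3464 = 6841400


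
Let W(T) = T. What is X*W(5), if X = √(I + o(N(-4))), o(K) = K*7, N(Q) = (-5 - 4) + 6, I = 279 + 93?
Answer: 15*√39 ≈ 93.675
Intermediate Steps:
I = 372
N(Q) = -3 (N(Q) = -9 + 6 = -3)
o(K) = 7*K
X = 3*√39 (X = √(372 + 7*(-3)) = √(372 - 21) = √351 = 3*√39 ≈ 18.735)
X*W(5) = (3*√39)*5 = 15*√39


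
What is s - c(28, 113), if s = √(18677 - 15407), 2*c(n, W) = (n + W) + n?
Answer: -169/2 + √3270 ≈ -27.316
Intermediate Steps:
c(n, W) = n + W/2 (c(n, W) = ((n + W) + n)/2 = ((W + n) + n)/2 = (W + 2*n)/2 = n + W/2)
s = √3270 ≈ 57.184
s - c(28, 113) = √3270 - (28 + (½)*113) = √3270 - (28 + 113/2) = √3270 - 1*169/2 = √3270 - 169/2 = -169/2 + √3270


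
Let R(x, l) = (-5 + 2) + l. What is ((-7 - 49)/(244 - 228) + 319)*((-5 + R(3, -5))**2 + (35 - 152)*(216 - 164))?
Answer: -3732365/2 ≈ -1.8662e+6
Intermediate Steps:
R(x, l) = -3 + l
((-7 - 49)/(244 - 228) + 319)*((-5 + R(3, -5))**2 + (35 - 152)*(216 - 164)) = ((-7 - 49)/(244 - 228) + 319)*((-5 + (-3 - 5))**2 + (35 - 152)*(216 - 164)) = (-56/16 + 319)*((-5 - 8)**2 - 117*52) = (-56*1/16 + 319)*((-13)**2 - 6084) = (-7/2 + 319)*(169 - 6084) = (631/2)*(-5915) = -3732365/2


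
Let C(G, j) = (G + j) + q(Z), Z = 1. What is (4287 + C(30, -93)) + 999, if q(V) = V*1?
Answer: 5224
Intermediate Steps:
q(V) = V
C(G, j) = 1 + G + j (C(G, j) = (G + j) + 1 = 1 + G + j)
(4287 + C(30, -93)) + 999 = (4287 + (1 + 30 - 93)) + 999 = (4287 - 62) + 999 = 4225 + 999 = 5224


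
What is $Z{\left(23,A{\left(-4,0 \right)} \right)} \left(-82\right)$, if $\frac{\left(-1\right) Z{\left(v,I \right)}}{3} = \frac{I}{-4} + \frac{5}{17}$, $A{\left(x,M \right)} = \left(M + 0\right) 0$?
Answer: $\frac{1230}{17} \approx 72.353$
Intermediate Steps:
$A{\left(x,M \right)} = 0$ ($A{\left(x,M \right)} = M 0 = 0$)
$Z{\left(v,I \right)} = - \frac{15}{17} + \frac{3 I}{4}$ ($Z{\left(v,I \right)} = - 3 \left(\frac{I}{-4} + \frac{5}{17}\right) = - 3 \left(I \left(- \frac{1}{4}\right) + 5 \cdot \frac{1}{17}\right) = - 3 \left(- \frac{I}{4} + \frac{5}{17}\right) = - 3 \left(\frac{5}{17} - \frac{I}{4}\right) = - \frac{15}{17} + \frac{3 I}{4}$)
$Z{\left(23,A{\left(-4,0 \right)} \right)} \left(-82\right) = \left(- \frac{15}{17} + \frac{3}{4} \cdot 0\right) \left(-82\right) = \left(- \frac{15}{17} + 0\right) \left(-82\right) = \left(- \frac{15}{17}\right) \left(-82\right) = \frac{1230}{17}$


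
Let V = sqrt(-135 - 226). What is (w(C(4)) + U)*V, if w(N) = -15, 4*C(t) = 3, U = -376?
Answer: -7429*I ≈ -7429.0*I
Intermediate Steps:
C(t) = 3/4 (C(t) = (1/4)*3 = 3/4)
V = 19*I (V = sqrt(-361) = 19*I ≈ 19.0*I)
(w(C(4)) + U)*V = (-15 - 376)*(19*I) = -7429*I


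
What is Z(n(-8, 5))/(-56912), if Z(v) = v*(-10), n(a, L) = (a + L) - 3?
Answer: -15/14228 ≈ -0.0010543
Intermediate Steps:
n(a, L) = -3 + L + a (n(a, L) = (L + a) - 3 = -3 + L + a)
Z(v) = -10*v
Z(n(-8, 5))/(-56912) = -10*(-3 + 5 - 8)/(-56912) = -10*(-6)*(-1/56912) = 60*(-1/56912) = -15/14228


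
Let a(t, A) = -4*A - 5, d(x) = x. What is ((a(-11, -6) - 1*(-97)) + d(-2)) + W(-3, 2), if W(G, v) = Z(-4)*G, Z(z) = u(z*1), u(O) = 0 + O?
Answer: 126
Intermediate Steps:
u(O) = O
Z(z) = z (Z(z) = z*1 = z)
W(G, v) = -4*G
a(t, A) = -5 - 4*A
((a(-11, -6) - 1*(-97)) + d(-2)) + W(-3, 2) = (((-5 - 4*(-6)) - 1*(-97)) - 2) - 4*(-3) = (((-5 + 24) + 97) - 2) + 12 = ((19 + 97) - 2) + 12 = (116 - 2) + 12 = 114 + 12 = 126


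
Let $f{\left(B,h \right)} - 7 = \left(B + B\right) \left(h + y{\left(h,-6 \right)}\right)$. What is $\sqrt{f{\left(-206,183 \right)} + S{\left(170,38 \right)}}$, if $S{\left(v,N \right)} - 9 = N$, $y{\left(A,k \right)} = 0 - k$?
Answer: $3 i \sqrt{8646} \approx 278.95 i$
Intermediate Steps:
$y{\left(A,k \right)} = - k$
$S{\left(v,N \right)} = 9 + N$
$f{\left(B,h \right)} = 7 + 2 B \left(6 + h\right)$ ($f{\left(B,h \right)} = 7 + \left(B + B\right) \left(h - -6\right) = 7 + 2 B \left(h + 6\right) = 7 + 2 B \left(6 + h\right)$)
$\sqrt{f{\left(-206,183 \right)} + S{\left(170,38 \right)}} = \sqrt{\left(7 + 12 \left(-206\right) + 2 \left(-206\right) 183\right) + \left(9 + 38\right)} = \sqrt{\left(7 - 2472 - 75396\right) + 47} = \sqrt{-77861 + 47} = \sqrt{-77814} = 3 i \sqrt{8646}$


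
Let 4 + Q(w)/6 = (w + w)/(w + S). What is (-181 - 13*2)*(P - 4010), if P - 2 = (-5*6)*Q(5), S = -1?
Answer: 773766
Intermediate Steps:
Q(w) = -24 + 12*w/(-1 + w) (Q(w) = -24 + 6*((w + w)/(w - 1)) = -24 + 6*((2*w)/(-1 + w)) = -24 + 6*(2*w/(-1 + w)) = -24 + 12*w/(-1 + w))
P = 272 (P = 2 + (-5*6)*(12*(2 - 1*5)/(-1 + 5)) = 2 - 360*(2 - 5)/4 = 2 - 360*(-3)/4 = 2 - 30*(-9) = 2 + 270 = 272)
(-181 - 13*2)*(P - 4010) = (-181 - 13*2)*(272 - 4010) = (-181 - 26)*(-3738) = -207*(-3738) = 773766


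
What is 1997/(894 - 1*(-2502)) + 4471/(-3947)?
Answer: -7301357/13404012 ≈ -0.54471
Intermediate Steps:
1997/(894 - 1*(-2502)) + 4471/(-3947) = 1997/(894 + 2502) + 4471*(-1/3947) = 1997/3396 - 4471/3947 = -7301357/13404012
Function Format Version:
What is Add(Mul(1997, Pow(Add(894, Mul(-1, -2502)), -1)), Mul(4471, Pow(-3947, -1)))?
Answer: Rational(-7301357, 13404012) ≈ -0.54471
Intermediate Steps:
Add(Mul(1997, Pow(Add(894, Mul(-1, -2502)), -1)), Mul(4471, Pow(-3947, -1))) = Add(Mul(1997, Pow(Add(894, 2502), -1)), Mul(4471, Rational(-1, 3947))) = Add(Mul(1997, Pow(3396, -1)), Rational(-4471, 3947)) = Add(Mul(1997, Rational(1, 3396)), Rational(-4471, 3947)) = Add(Rational(1997, 3396), Rational(-4471, 3947)) = Rational(-7301357, 13404012)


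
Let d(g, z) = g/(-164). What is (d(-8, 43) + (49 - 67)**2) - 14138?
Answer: -566372/41 ≈ -13814.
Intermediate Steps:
d(g, z) = -g/164 (d(g, z) = g*(-1/164) = -g/164)
(d(-8, 43) + (49 - 67)**2) - 14138 = (-1/164*(-8) + (49 - 67)**2) - 14138 = (2/41 + (-18)**2) - 14138 = (2/41 + 324) - 14138 = 13286/41 - 14138 = -566372/41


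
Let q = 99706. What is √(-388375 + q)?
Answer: I*√288669 ≈ 537.28*I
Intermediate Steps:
√(-388375 + q) = √(-388375 + 99706) = √(-288669) = I*√288669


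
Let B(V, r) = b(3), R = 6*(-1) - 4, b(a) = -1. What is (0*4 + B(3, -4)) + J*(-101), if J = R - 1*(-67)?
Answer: -5758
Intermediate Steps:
R = -10 (R = -6 - 4 = -10)
B(V, r) = -1
J = 57 (J = -10 - 1*(-67) = -10 + 67 = 57)
(0*4 + B(3, -4)) + J*(-101) = (0*4 - 1) + 57*(-101) = (0 - 1) - 5757 = -1 - 5757 = -5758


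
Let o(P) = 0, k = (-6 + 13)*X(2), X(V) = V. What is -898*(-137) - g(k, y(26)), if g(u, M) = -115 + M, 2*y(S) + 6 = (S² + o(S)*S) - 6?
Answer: 122809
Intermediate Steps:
k = 14 (k = (-6 + 13)*2 = 7*2 = 14)
y(S) = -6 + S²/2 (y(S) = -3 + ((S² + 0*S) - 6)/2 = -3 + ((S² + 0) - 6)/2 = -3 + (S² - 6)/2 = -3 + (-6 + S²)/2 = -3 + (-3 + S²/2) = -6 + S²/2)
-898*(-137) - g(k, y(26)) = -898*(-137) - (-115 + (-6 + (½)*26²)) = 123026 - (-115 + (-6 + (½)*676)) = 123026 - (-115 + (-6 + 338)) = 123026 - (-115 + 332) = 123026 - 1*217 = 123026 - 217 = 122809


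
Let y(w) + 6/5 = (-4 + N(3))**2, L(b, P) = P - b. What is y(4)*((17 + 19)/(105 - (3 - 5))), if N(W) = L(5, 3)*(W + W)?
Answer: 45864/535 ≈ 85.727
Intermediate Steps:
N(W) = -4*W (N(W) = (3 - 1*5)*(W + W) = (3 - 5)*(2*W) = -4*W)
y(w) = 1274/5 (y(w) = -6/5 + (-4 - 4*3)**2 = -6/5 + (-4 - 12)**2 = -6/5 + (-16)**2 = -6/5 + 256 = 1274/5)
y(4)*((17 + 19)/(105 - (3 - 5))) = 1274*((17 + 19)/(105 - (3 - 5)))/5 = 1274*(36/(105 - 1*(-2)))/5 = 1274*(36/(105 + 2))/5 = 1274*(36/107)/5 = 1274*(36*(1/107))/5 = (1274/5)*(36/107) = 45864/535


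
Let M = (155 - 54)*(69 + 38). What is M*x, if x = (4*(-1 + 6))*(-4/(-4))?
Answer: 216140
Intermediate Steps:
M = 10807 (M = 101*107 = 10807)
x = 20 (x = (4*5)*(-4*(-1)/4) = 20*(-1*(-1)) = 20*1 = 20)
M*x = 10807*20 = 216140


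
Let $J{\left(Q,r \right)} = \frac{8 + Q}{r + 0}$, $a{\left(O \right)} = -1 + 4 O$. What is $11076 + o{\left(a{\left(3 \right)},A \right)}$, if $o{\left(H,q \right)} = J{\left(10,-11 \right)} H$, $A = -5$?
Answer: $11058$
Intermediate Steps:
$J{\left(Q,r \right)} = \frac{8 + Q}{r}$
$o{\left(H,q \right)} = - \frac{18 H}{11}$ ($o{\left(H,q \right)} = \frac{8 + 10}{-11} H = \left(- \frac{1}{11}\right) 18 H = - \frac{18 H}{11}$)
$11076 + o{\left(a{\left(3 \right)},A \right)} = 11076 - \frac{18 \left(-1 + 4 \cdot 3\right)}{11} = 11076 - \frac{18 \left(-1 + 12\right)}{11} = 11076 - 18 = 11058$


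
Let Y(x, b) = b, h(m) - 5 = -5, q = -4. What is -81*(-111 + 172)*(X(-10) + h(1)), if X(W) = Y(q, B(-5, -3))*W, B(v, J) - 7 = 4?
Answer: 543510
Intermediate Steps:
h(m) = 0 (h(m) = 5 - 5 = 0)
B(v, J) = 11 (B(v, J) = 7 + 4 = 11)
X(W) = 11*W
-81*(-111 + 172)*(X(-10) + h(1)) = -81*(-111 + 172)*(11*(-10) + 0) = -4941*(-110 + 0) = -4941*(-110) = -81*(-6710) = 543510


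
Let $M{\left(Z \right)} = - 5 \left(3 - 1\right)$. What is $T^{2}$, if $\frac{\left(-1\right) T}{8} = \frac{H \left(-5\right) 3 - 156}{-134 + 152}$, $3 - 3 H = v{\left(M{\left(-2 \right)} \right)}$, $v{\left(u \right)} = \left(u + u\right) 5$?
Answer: $\frac{7203856}{81} \approx 88937.0$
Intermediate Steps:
$M{\left(Z \right)} = -10$ ($M{\left(Z \right)} = \left(-5\right) 2 = -10$)
$v{\left(u \right)} = 10 u$ ($v{\left(u \right)} = 2 u 5 = 10 u$)
$H = \frac{103}{3}$ ($H = 1 - \frac{10 \left(-10\right)}{3} = 1 - - \frac{100}{3} = 1 + \frac{100}{3} = \frac{103}{3} \approx 34.333$)
$T = \frac{2684}{9}$ ($T = - 8 \frac{\frac{103}{3} \left(-5\right) 3 - 156}{-134 + 152} = - 8 \frac{\left(- \frac{515}{3}\right) 3 - 156}{18} = - 8 \left(-515 - 156\right) \frac{1}{18} = - 8 \left(\left(-671\right) \frac{1}{18}\right) = \left(-8\right) \left(- \frac{671}{18}\right) = \frac{2684}{9} \approx 298.22$)
$T^{2} = \left(\frac{2684}{9}\right)^{2} = \frac{7203856}{81}$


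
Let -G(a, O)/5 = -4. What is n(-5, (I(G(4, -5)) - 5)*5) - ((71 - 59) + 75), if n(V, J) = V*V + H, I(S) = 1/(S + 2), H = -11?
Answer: -73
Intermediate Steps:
G(a, O) = 20 (G(a, O) = -5*(-4) = 20)
I(S) = 1/(2 + S)
n(V, J) = -11 + V² (n(V, J) = V*V - 11 = V² - 11 = -11 + V²)
n(-5, (I(G(4, -5)) - 5)*5) - ((71 - 59) + 75) = (-11 + (-5)²) - ((71 - 59) + 75) = (-11 + 25) - (12 + 75) = 14 - 1*87 = 14 - 87 = -73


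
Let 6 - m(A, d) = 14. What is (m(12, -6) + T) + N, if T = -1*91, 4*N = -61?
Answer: -457/4 ≈ -114.25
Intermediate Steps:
N = -61/4 (N = (1/4)*(-61) = -61/4 ≈ -15.250)
m(A, d) = -8 (m(A, d) = 6 - 1*14 = 6 - 14 = -8)
T = -91
(m(12, -6) + T) + N = (-8 - 91) - 61/4 = -99 - 61/4 = -457/4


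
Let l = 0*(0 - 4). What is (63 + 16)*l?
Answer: 0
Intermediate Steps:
l = 0 (l = 0*(-4) = 0)
(63 + 16)*l = (63 + 16)*0 = 79*0 = 0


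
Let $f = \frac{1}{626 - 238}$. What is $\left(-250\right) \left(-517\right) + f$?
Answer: $\frac{50149001}{388} \approx 1.2925 \cdot 10^{5}$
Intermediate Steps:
$f = \frac{1}{388} \approx 0.0025773$
$\left(-250\right) \left(-517\right) + f = \left(-250\right) \left(-517\right) + \frac{1}{388} = 129250 + \frac{1}{388} = \frac{50149001}{388}$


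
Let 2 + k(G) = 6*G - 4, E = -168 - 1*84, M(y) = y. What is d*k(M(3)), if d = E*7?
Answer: -21168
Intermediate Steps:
E = -252 (E = -168 - 84 = -252)
d = -1764 (d = -252*7 = -1764)
k(G) = -6 + 6*G (k(G) = -2 + (6*G - 4) = -2 + (-4 + 6*G) = -6 + 6*G)
d*k(M(3)) = -1764*(-6 + 6*3) = -1764*(-6 + 18) = -1764*12 = -21168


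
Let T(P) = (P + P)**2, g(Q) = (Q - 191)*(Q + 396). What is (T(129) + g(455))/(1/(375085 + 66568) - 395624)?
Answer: -42873906628/58242842157 ≈ -0.73612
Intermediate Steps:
g(Q) = (-191 + Q)*(396 + Q)
T(P) = 4*P**2 (T(P) = (2*P)**2 = 4*P**2)
(T(129) + g(455))/(1/(375085 + 66568) - 395624) = (4*129**2 + (-75636 + 455**2 + 205*455))/(1/(375085 + 66568) - 395624) = (4*16641 + (-75636 + 207025 + 93275))/(1/441653 - 395624) = (66564 + 224664)/(1/441653 - 395624) = 291228/(-174728526471/441653) = 291228*(-441653/174728526471) = -42873906628/58242842157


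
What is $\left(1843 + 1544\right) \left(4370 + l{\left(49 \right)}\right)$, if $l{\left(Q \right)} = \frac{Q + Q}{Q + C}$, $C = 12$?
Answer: $\frac{903204516}{61} \approx 1.4807 \cdot 10^{7}$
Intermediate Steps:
$l{\left(Q \right)} = \frac{2 Q}{12 + Q}$ ($l{\left(Q \right)} = \frac{Q + Q}{Q + 12} = \frac{2 Q}{12 + Q}$)
$\left(1843 + 1544\right) \left(4370 + l{\left(49 \right)}\right) = \left(1843 + 1544\right) \left(4370 + 2 \cdot 49 \frac{1}{12 + 49}\right) = 3387 \left(4370 + 2 \cdot 49 \cdot \frac{1}{61}\right) = 3387 \left(4370 + \frac{98}{61}\right) = 3387 \cdot \frac{266668}{61} = \frac{903204516}{61}$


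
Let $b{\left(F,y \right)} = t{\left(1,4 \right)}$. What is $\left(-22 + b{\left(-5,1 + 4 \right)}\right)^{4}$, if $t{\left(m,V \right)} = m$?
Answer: $194481$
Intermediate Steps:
$b{\left(F,y \right)} = 1$
$\left(-22 + b{\left(-5,1 + 4 \right)}\right)^{4} = \left(-22 + 1\right)^{4} = \left(-21\right)^{4} = 194481$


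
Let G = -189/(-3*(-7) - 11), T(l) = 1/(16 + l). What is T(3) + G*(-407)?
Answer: 1461547/190 ≈ 7692.4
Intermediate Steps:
G = -189/10 (G = -189/(21 - 11) = -189/10 ≈ -18.900)
T(3) + G*(-407) = 1/(16 + 3) - 189/10*(-407) = 1/19 + 76923/10 = 1461547/190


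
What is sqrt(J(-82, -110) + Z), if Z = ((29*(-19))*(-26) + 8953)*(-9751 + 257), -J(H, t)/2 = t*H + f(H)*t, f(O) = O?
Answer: I*sqrt(221046906) ≈ 14868.0*I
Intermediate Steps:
J(H, t) = -4*H*t (J(H, t) = -2*(t*H + H*t) = -2*(H*t + H*t) = -4*H*t)
Z = -221010826 (Z = (-551*(-26) + 8953)*(-9494) = (14326 + 8953)*(-9494) = 23279*(-9494) = -221010826)
sqrt(J(-82, -110) + Z) = sqrt(-4*(-82)*(-110) - 221010826) = sqrt(-36080 - 221010826) = sqrt(-221046906) = I*sqrt(221046906)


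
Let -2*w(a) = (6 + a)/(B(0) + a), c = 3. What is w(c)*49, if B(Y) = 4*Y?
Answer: -147/2 ≈ -73.500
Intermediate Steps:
w(a) = -(6 + a)/(2*a) (w(a) = -(6 + a)/(2*(4*0 + a)) = -(6 + a)/(2*(0 + a)) = -(6 + a)/(2*a))
w(c)*49 = ((½)*(-6 - 1*3)/3)*49 = ((½)*(⅓)*(-6 - 3))*49 = ((½)*(⅓)*(-9))*49 = -3/2*49 = -147/2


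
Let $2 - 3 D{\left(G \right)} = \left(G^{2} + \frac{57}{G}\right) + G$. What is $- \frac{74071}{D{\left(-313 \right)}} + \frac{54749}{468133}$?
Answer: $\frac{34233338095082}{14308787090785} \approx 2.3925$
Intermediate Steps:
$D{\left(G \right)} = \frac{2}{3} - \frac{19}{G} - \frac{G}{3} - \frac{G^{2}}{3}$ ($D{\left(G \right)} = \frac{2}{3} - \frac{\left(G^{2} + \frac{57}{G}\right) + G}{3} = \frac{2}{3} - \frac{G + G^{2} + \frac{57}{G}}{3} = \frac{2}{3} - \left(\frac{19}{G} + \frac{G}{3} + \frac{G^{2}}{3}\right) = \frac{2}{3} - \frac{19}{G} - \frac{G}{3} - \frac{G^{2}}{3}$)
$- \frac{74071}{D{\left(-313 \right)}} + \frac{54749}{468133} = - \frac{74071}{\frac{1}{3} \frac{1}{-313} \left(-57 - - 313 \left(-2 - 313 + \left(-313\right)^{2}\right)\right)} + \frac{54749}{468133} = - \frac{74071}{\frac{1}{3} \left(- \frac{1}{313}\right) \left(-57 - - 313 \left(-2 - 313 + 97969\right)\right)} + 54749 \cdot \frac{1}{468133} = - \frac{74071}{\frac{1}{3} \left(- \frac{1}{313}\right) \left(-57 - \left(-313\right) 97654\right)} + \frac{54749}{468133} = - \frac{74071}{\frac{1}{3} \left(- \frac{1}{313}\right) \left(-57 + 30565702\right)} + \frac{54749}{468133} = - \frac{74071}{\frac{1}{3} \left(- \frac{1}{313}\right) 30565645} + \frac{54749}{468133} = - \frac{74071}{- \frac{30565645}{939}} + \frac{54749}{468133} = \left(-74071\right) \left(- \frac{939}{30565645}\right) + \frac{54749}{468133} = \frac{69552669}{30565645} + \frac{54749}{468133} = \frac{34233338095082}{14308787090785}$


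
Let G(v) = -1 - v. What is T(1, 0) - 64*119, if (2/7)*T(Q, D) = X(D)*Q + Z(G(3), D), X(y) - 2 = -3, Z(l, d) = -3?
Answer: -7630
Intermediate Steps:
X(y) = -1 (X(y) = 2 - 3 = -1)
T(Q, D) = -21/2 - 7*Q/2 (T(Q, D) = 7*(-Q - 3)/2 = 7*(-3 - Q)/2 = -21/2 - 7*Q/2)
T(1, 0) - 64*119 = (-21/2 - 7/2*1) - 64*119 = (-21/2 - 7/2) - 7616 = -14 - 7616 = -7630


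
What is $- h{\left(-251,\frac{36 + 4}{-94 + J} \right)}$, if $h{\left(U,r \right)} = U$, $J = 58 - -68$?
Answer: $251$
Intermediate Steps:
$J = 126$ ($J = 58 + 68 = 126$)
$- h{\left(-251,\frac{36 + 4}{-94 + J} \right)} = \left(-1\right) \left(-251\right) = 251$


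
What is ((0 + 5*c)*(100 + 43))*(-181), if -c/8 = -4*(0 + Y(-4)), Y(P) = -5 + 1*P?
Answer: 37271520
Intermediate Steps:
Y(P) = -5 + P
c = -288 (c = -(-32)*(0 + (-5 - 4)) = -(-32)*(0 - 9) = -(-32)*(-9) = -8*36 = -288)
((0 + 5*c)*(100 + 43))*(-181) = ((0 + 5*(-288))*(100 + 43))*(-181) = ((0 - 1440)*143)*(-181) = -1440*143*(-181) = -205920*(-181) = 37271520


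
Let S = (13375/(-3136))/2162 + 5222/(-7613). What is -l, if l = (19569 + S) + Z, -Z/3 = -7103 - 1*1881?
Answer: -104400446741259/2244190592 ≈ -46520.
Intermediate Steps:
Z = 26952 (Z = -3*(-7103 - 1*1881) = -3*(-7103 - 1881) = -3*(-8984) = 26952)
S = -1543789173/2244190592 (S = (13375*(-1/3136))*(1/2162) + 5222*(-1/7613) = -13375/3136*1/2162 - 5222/7613 = -13375/6780032 - 5222/7613 = -1543789173/2244190592 ≈ -0.68790)
l = 104400446741259/2244190592 (l = (19569 - 1543789173/2244190592) + 26952 = 43915021905675/2244190592 + 26952 = 104400446741259/2244190592 ≈ 46520.)
-l = -1*104400446741259/2244190592 = -104400446741259/2244190592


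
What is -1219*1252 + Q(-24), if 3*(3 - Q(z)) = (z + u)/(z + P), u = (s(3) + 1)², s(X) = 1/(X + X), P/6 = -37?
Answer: -40547683895/26568 ≈ -1.5262e+6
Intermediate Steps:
P = -222 (P = 6*(-37) = -222)
s(X) = 1/(2*X)
u = 49/36 (u = ((½)/3 + 1)² = ((½)*(⅓) + 1)² = (⅙ + 1)² = (7/6)² = 49/36 ≈ 1.3611)
Q(z) = 3 - (49/36 + z)/(3*(-222 + z)) (Q(z) = 3 - (z + 49/36)/(3*(z - 222)) = 3 - (49/36 + z)/(3*(-222 + z)))
-1219*1252 + Q(-24) = -1219*1252 + (-71977 + 288*(-24))/(108*(-222 - 24)) = -1526188 + (1/108)*(-71977 - 6912)/(-246) = -1526188 + (1/108)*(-1/246)*(-78889) = -1526188 + 78889/26568 = -40547683895/26568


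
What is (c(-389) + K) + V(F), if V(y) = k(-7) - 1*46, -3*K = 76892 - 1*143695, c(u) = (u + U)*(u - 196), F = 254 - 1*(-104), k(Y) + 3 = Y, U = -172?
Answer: 1051190/3 ≈ 3.5040e+5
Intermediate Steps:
k(Y) = -3 + Y
F = 358 (F = 254 + 104 = 358)
c(u) = (-196 + u)*(-172 + u) (c(u) = (u - 172)*(u - 196) = (-172 + u)*(-196 + u) = (-196 + u)*(-172 + u))
K = 66803/3 (K = -(76892 - 1*143695)/3 = -(76892 - 143695)/3 = -⅓*(-66803) = 66803/3 ≈ 22268.)
V(y) = -56 (V(y) = (-3 - 7) - 1*46 = -10 - 46 = -56)
(c(-389) + K) + V(F) = ((33712 + (-389)² - 368*(-389)) + 66803/3) - 56 = ((33712 + 151321 + 143152) + 66803/3) - 56 = (328185 + 66803/3) - 56 = 1051358/3 - 56 = 1051190/3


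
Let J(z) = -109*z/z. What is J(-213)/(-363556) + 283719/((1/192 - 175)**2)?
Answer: 3802561512295405/410415751160356 ≈ 9.2651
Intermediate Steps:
J(z) = -109 (J(z) = -109*1 = -109)
J(-213)/(-363556) + 283719/((1/192 - 175)**2) = -109/(-363556) + 283719/((1/192 - 175)**2) = -109*(-1/363556) + 283719/((1/192 - 175)**2) = 109/363556 + 283719/((-33599/192)**2) = 109/363556 + 283719/(1128892801/36864) = 109/363556 + 283719*(36864/1128892801) = 109/363556 + 10459017216/1128892801 = 3802561512295405/410415751160356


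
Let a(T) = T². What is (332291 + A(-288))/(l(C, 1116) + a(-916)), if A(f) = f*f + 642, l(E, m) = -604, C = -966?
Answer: 415877/838452 ≈ 0.49601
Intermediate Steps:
A(f) = 642 + f² (A(f) = f² + 642 = 642 + f²)
(332291 + A(-288))/(l(C, 1116) + a(-916)) = (332291 + (642 + (-288)²))/(-604 + (-916)²) = (332291 + (642 + 82944))/(-604 + 839056) = (332291 + 83586)/838452 = 415877*(1/838452) = 415877/838452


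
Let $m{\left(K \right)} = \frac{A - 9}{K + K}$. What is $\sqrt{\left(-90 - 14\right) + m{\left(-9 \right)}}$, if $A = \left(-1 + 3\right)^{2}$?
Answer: $\frac{i \sqrt{3734}}{6} \approx 10.184 i$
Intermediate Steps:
$A = 4$ ($A = 2^{2} = 4$)
$m{\left(K \right)} = - \frac{5}{2 K}$ ($m{\left(K \right)} = \frac{4 - 9}{K + K} = - \frac{5}{2 K}$)
$\sqrt{\left(-90 - 14\right) + m{\left(-9 \right)}} = \sqrt{\left(-90 - 14\right) - \frac{5}{2 \left(-9\right)}} = \sqrt{\left(-90 - 14\right) - - \frac{5}{18}} = \sqrt{-104 + \frac{5}{18}} = \sqrt{- \frac{1867}{18}} = \frac{i \sqrt{3734}}{6}$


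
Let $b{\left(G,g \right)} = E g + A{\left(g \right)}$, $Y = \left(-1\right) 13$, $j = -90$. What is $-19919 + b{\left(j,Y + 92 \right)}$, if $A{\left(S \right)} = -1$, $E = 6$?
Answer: $-19446$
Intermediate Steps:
$Y = -13$
$b{\left(G,g \right)} = -1 + 6 g$ ($b{\left(G,g \right)} = 6 g - 1 = -1 + 6 g$)
$-19919 + b{\left(j,Y + 92 \right)} = -19919 - \left(1 - 6 \left(-13 + 92\right)\right) = -19919 + \left(-1 + 6 \cdot 79\right) = -19919 + \left(-1 + 474\right) = -19919 + 473 = -19446$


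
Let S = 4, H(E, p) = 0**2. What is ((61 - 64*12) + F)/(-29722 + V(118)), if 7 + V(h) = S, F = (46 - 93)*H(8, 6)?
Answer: 707/29725 ≈ 0.023785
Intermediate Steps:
H(E, p) = 0
F = 0 (F = (46 - 93)*0 = -47*0 = 0)
V(h) = -3 (V(h) = -7 + 4 = -3)
((61 - 64*12) + F)/(-29722 + V(118)) = ((61 - 64*12) + 0)/(-29722 - 3) = ((61 - 768) + 0)/(-29725) = (-707 + 0)*(-1/29725) = -707*(-1/29725) = 707/29725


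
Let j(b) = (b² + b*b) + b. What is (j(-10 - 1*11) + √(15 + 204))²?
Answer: (861 + √219)² ≈ 7.6702e+5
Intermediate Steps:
j(b) = b + 2*b² (j(b) = (b² + b²) + b = 2*b² + b = b + 2*b²)
(j(-10 - 1*11) + √(15 + 204))² = ((-10 - 1*11)*(1 + 2*(-10 - 1*11)) + √(15 + 204))² = ((-10 - 11)*(1 + 2*(-10 - 11)) + √219)² = (-21*(1 + 2*(-21)) + √219)² = (-21*(1 - 42) + √219)² = (-21*(-41) + √219)² = (861 + √219)²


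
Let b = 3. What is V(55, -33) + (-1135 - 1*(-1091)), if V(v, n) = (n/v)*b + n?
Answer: -394/5 ≈ -78.800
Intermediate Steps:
V(v, n) = n + 3*n/v (V(v, n) = (n/v)*3 + n = 3*n/v + n = n + 3*n/v)
V(55, -33) + (-1135 - 1*(-1091)) = -33*(3 + 55)/55 + (-1135 - 1*(-1091)) = -33*1/55*58 + (-1135 + 1091) = -174/5 - 44 = -394/5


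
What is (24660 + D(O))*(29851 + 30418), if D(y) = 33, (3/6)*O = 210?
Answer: 1488222417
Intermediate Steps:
O = 420 (O = 2*210 = 420)
(24660 + D(O))*(29851 + 30418) = (24660 + 33)*(29851 + 30418) = 24693*60269 = 1488222417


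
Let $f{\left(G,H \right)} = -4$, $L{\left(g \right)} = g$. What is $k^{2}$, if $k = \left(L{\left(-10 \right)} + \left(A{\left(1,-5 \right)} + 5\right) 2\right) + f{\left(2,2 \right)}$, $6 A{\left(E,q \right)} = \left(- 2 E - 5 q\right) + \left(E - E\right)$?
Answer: $\frac{121}{9} \approx 13.444$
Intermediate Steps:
$A{\left(E,q \right)} = - \frac{5 q}{6} - \frac{E}{3}$ ($A{\left(E,q \right)} = \frac{\left(- 2 E - 5 q\right) + \left(E - E\right)}{6} = \frac{\left(- 5 q - 2 E\right) + 0}{6} = \frac{- 5 q - 2 E}{6} = - \frac{5 q}{6} - \frac{E}{3}$)
$k = \frac{11}{3}$ ($k = \left(-10 + \left(\left(\left(- \frac{5}{6}\right) \left(-5\right) - \frac{1}{3}\right) + 5\right) 2\right) - 4 = \left(-10 + \left(\left(\frac{25}{6} - \frac{1}{3}\right) + 5\right) 2\right) - 4 = \left(-10 + \left(\frac{23}{6} + 5\right) 2\right) - 4 = \left(-10 + \frac{53}{6} \cdot 2\right) - 4 = \left(-10 + \frac{53}{3}\right) - 4 = \frac{23}{3} - 4 = \frac{11}{3} \approx 3.6667$)
$k^{2} = \left(\frac{11}{3}\right)^{2} = \frac{121}{9}$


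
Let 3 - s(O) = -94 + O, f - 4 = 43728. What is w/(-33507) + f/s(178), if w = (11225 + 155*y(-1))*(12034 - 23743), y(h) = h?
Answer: 334584478/100521 ≈ 3328.5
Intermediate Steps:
f = 43732 (f = 4 + 43728 = 43732)
w = -129618630 (w = (11225 + 155*(-1))*(12034 - 23743) = (11225 - 155)*(-11709) = 11070*(-11709) = -129618630)
s(O) = 97 - O (s(O) = 3 - (-94 + O) = 3 + (94 - O) = 97 - O)
w/(-33507) + f/s(178) = -129618630/(-33507) + 43732/(97 - 1*178) = -129618630*(-1/33507) + 43732/(97 - 178) = 4800690/1241 + 43732/(-81) = 4800690/1241 + 43732*(-1/81) = 4800690/1241 - 43732/81 = 334584478/100521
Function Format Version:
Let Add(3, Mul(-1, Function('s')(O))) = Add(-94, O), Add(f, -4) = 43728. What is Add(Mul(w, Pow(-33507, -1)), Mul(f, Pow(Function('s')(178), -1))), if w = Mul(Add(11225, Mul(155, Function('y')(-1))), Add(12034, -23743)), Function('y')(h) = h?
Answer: Rational(334584478, 100521) ≈ 3328.5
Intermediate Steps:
f = 43732 (f = Add(4, 43728) = 43732)
w = -129618630 (w = Mul(Add(11225, Mul(155, -1)), Add(12034, -23743)) = Mul(Add(11225, -155), -11709) = Mul(11070, -11709) = -129618630)
Function('s')(O) = Add(97, Mul(-1, O)) (Function('s')(O) = Add(3, Mul(-1, Add(-94, O))) = Add(3, Add(94, Mul(-1, O))) = Add(97, Mul(-1, O)))
Add(Mul(w, Pow(-33507, -1)), Mul(f, Pow(Function('s')(178), -1))) = Add(Mul(-129618630, Pow(-33507, -1)), Mul(43732, Pow(Add(97, Mul(-1, 178)), -1))) = Add(Mul(-129618630, Rational(-1, 33507)), Mul(43732, Pow(Add(97, -178), -1))) = Add(Rational(4800690, 1241), Mul(43732, Pow(-81, -1))) = Add(Rational(4800690, 1241), Mul(43732, Rational(-1, 81))) = Add(Rational(4800690, 1241), Rational(-43732, 81)) = Rational(334584478, 100521)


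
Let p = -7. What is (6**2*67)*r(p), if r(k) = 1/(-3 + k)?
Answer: -1206/5 ≈ -241.20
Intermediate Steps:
(6**2*67)*r(p) = (6**2*67)/(-3 - 7) = (36*67)/(-10) = 2412*(-1/10) = -1206/5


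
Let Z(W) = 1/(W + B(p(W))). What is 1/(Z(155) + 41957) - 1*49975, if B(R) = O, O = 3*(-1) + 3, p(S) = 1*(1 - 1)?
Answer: -325004216445/6503336 ≈ -49975.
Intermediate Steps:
p(S) = 0 (p(S) = 1*0 = 0)
O = 0 (O = -3 + 3 = 0)
B(R) = 0
Z(W) = 1/W (Z(W) = 1/(W + 0) = 1/W)
1/(Z(155) + 41957) - 1*49975 = 1/(1/155 + 41957) - 1*49975 = 1/(1/155 + 41957) - 49975 = 1/(6503336/155) - 49975 = 155/6503336 - 49975 = -325004216445/6503336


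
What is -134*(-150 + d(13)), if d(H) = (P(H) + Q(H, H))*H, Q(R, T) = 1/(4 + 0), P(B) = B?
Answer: -5963/2 ≈ -2981.5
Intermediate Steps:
Q(R, T) = 1/4
d(H) = H*(1/4 + H) (d(H) = (H + 1/4)*H = (1/4 + H)*H = H*(1/4 + H))
-134*(-150 + d(13)) = -134*(-150 + 13*(1/4 + 13)) = -134*(-150 + 13*(53/4)) = -134*(-150 + 689/4) = -134*89/4 = -5963/2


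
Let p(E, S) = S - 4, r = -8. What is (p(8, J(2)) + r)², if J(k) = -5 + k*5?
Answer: 49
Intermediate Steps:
J(k) = -5 + 5*k
p(E, S) = -4 + S
(p(8, J(2)) + r)² = ((-4 + (-5 + 5*2)) - 8)² = ((-4 + (-5 + 10)) - 8)² = ((-4 + 5) - 8)² = (1 - 8)² = (-7)² = 49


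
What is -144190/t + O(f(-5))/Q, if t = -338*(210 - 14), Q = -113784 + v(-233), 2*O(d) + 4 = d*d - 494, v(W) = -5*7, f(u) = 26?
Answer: 8202832769/3770140556 ≈ 2.1757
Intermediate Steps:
v(W) = -35
O(d) = -249 + d**2/2 (O(d) = -2 + (d*d - 494)/2 = -2 + (d**2 - 494)/2 = -2 + (-494 + d**2)/2 = -2 + (-247 + d**2/2) = -249 + d**2/2)
Q = -113819 (Q = -113784 - 35 = -113819)
t = -66248 (t = -338*196 = -66248)
-144190/t + O(f(-5))/Q = -144190/(-66248) + (-249 + (1/2)*26**2)/(-113819) = -144190*(-1/66248) + (-249 + (1/2)*676)*(-1/113819) = 72095/33124 + (-249 + 338)*(-1/113819) = 72095/33124 + 89*(-1/113819) = 72095/33124 - 89/113819 = 8202832769/3770140556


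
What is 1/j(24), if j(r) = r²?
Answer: 1/576 ≈ 0.0017361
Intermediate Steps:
1/j(24) = 1/(24²) = 1/576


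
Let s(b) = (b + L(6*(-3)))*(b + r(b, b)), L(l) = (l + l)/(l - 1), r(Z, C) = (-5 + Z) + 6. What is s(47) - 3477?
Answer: 1168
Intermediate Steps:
r(Z, C) = 1 + Z
L(l) = 2*l/(-1 + l) (L(l) = (2*l)/(-1 + l) = 2*l/(-1 + l))
s(b) = (1 + 2*b)*(36/19 + b) (s(b) = (b + 2*(6*(-3))/(-1 + 6*(-3)))*(b + (1 + b)) = (b + 2*(-18)/(-1 - 18))*(1 + 2*b) = (b + 2*(-18)/(-19))*(1 + 2*b) = (b + 2*(-18)*(-1/19))*(1 + 2*b) = (b + 36/19)*(1 + 2*b) = (36/19 + b)*(1 + 2*b) = (1 + 2*b)*(36/19 + b))
s(47) - 3477 = (36/19 + 2*47**2 + (91/19)*47) - 3477 = (36/19 + 2*2209 + 4277/19) - 3477 = (36/19 + 4418 + 4277/19) - 3477 = 4645 - 3477 = 1168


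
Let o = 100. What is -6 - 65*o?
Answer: -6506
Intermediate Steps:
-6 - 65*o = -6 - 65*100 = -6 - 6500 = -6506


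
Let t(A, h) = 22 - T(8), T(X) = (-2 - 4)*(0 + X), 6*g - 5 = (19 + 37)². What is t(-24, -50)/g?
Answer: 140/1047 ≈ 0.13372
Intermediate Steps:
g = 1047/2 (g = ⅚ + (19 + 37)²/6 = ⅚ + (⅙)*56² = ⅚ + (⅙)*3136 = ⅚ + 1568/3 = 1047/2 ≈ 523.50)
T(X) = -6*X
t(A, h) = 70 (t(A, h) = 22 - (-6)*8 = 22 - 1*(-48) = 22 + 48 = 70)
t(-24, -50)/g = 70/(1047/2) = 70*(2/1047) = 140/1047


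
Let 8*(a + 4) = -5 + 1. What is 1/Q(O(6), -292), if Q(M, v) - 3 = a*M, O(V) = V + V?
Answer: -1/51 ≈ -0.019608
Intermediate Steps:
a = -9/2 (a = -4 + (-5 + 1)/8 = -4 + (⅛)*(-4) = -4 - ½ = -9/2 ≈ -4.5000)
O(V) = 2*V
Q(M, v) = 3 - 9*M/2
1/Q(O(6), -292) = 1/(3 - 9*6) = 1/(3 - 9/2*12) = 1/(3 - 54) = 1/(-51) = -1/51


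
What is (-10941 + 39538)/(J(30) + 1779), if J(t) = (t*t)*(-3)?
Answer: -28597/921 ≈ -31.050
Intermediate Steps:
J(t) = -3*t**2 (J(t) = t**2*(-3) = -3*t**2)
(-10941 + 39538)/(J(30) + 1779) = (-10941 + 39538)/(-3*30**2 + 1779) = 28597/(-3*900 + 1779) = 28597/(-2700 + 1779) = 28597/(-921) = 28597*(-1/921) = -28597/921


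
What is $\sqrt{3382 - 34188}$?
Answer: $i \sqrt{30806} \approx 175.52 i$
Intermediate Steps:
$\sqrt{3382 - 34188} = \sqrt{-30806} = i \sqrt{30806}$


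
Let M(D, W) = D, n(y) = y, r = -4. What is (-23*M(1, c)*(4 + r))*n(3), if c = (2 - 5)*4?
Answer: 0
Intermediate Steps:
c = -12 (c = -3*4 = -12)
(-23*M(1, c)*(4 + r))*n(3) = -23*(4 - 4)*3 = -23*0*3 = 0*3 = 0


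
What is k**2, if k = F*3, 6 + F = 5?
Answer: 9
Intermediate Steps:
F = -1 (F = -6 + 5 = -1)
k = -3 (k = -1*3 = -3)
k**2 = (-3)**2 = 9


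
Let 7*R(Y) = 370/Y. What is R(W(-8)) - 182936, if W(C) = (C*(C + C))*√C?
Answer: -182936 - 185*I*√2/1792 ≈ -1.8294e+5 - 0.146*I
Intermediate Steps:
W(C) = 2*C^(5/2) (W(C) = (C*(2*C))*√C = (2*C²)*√C = 2*C^(5/2))
R(Y) = 370/(7*Y) (R(Y) = (370/Y)/7 = 370/(7*Y))
R(W(-8)) - 182936 = 370/(7*((2*(-8)^(5/2)))) - 182936 = 370/(7*((2*(128*I*√2)))) - 182936 = 370/(7*((256*I*√2))) - 182936 = 370*(-I*√2/512)/7 - 182936 = -185*I*√2/1792 - 182936 = -182936 - 185*I*√2/1792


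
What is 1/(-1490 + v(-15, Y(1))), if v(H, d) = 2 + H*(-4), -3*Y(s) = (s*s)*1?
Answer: -1/1428 ≈ -0.00070028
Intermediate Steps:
Y(s) = -s²/3 (Y(s) = -s*s/3 = -s²/3)
v(H, d) = 2 - 4*H
1/(-1490 + v(-15, Y(1))) = 1/(-1490 + (2 - 4*(-15))) = 1/(-1490 + (2 + 60)) = 1/(-1490 + 62) = 1/(-1428) = -1/1428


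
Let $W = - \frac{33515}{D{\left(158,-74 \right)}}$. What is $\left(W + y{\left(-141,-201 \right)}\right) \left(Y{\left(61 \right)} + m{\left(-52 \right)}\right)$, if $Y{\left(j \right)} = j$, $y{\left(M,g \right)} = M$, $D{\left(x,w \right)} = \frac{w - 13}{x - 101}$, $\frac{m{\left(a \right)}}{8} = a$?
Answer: $- \frac{224607080}{29} \approx -7.7451 \cdot 10^{6}$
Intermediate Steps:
$m{\left(a \right)} = 8 a$
$D{\left(x,w \right)} = \frac{-13 + w}{-101 + x}$
$W = \frac{636785}{29}$ ($W = - \frac{33515}{\frac{1}{-101 + 158} \left(-13 - 74\right)} = - \frac{33515}{\frac{1}{57} \left(-87\right)} = - \frac{33515}{- \frac{29}{19}} = \left(-33515\right) \left(- \frac{19}{29}\right) = \frac{636785}{29} \approx 21958.0$)
$\left(W + y{\left(-141,-201 \right)}\right) \left(Y{\left(61 \right)} + m{\left(-52 \right)}\right) = \left(\frac{636785}{29} - 141\right) \left(61 + 8 \left(-52\right)\right) = \frac{632696 \left(61 - 416\right)}{29} = \frac{632696}{29} \left(-355\right) = - \frac{224607080}{29}$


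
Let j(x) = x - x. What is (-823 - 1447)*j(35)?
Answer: 0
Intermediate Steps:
j(x) = 0
(-823 - 1447)*j(35) = (-823 - 1447)*0 = -2270*0 = 0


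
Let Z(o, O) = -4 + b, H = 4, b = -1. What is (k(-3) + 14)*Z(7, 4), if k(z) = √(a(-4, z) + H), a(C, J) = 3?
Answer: -70 - 5*√7 ≈ -83.229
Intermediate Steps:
k(z) = √7 (k(z) = √(3 + 4) = √7)
Z(o, O) = -5 (Z(o, O) = -4 - 1 = -5)
(k(-3) + 14)*Z(7, 4) = (√7 + 14)*(-5) = (14 + √7)*(-5) = -70 - 5*√7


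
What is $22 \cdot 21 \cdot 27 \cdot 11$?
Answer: $137214$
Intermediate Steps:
$22 \cdot 21 \cdot 27 \cdot 11 = 22 \cdot 567 \cdot 11 = 22 \cdot 6237 = 137214$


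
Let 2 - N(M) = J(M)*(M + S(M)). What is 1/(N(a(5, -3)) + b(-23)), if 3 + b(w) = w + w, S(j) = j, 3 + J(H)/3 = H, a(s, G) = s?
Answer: -1/107 ≈ -0.0093458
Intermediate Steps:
J(H) = -9 + 3*H
b(w) = -3 + 2*w (b(w) = -3 + (w + w) = -3 + 2*w)
N(M) = 2 - 2*M*(-9 + 3*M) (N(M) = 2 - (-9 + 3*M)*(M + M) = 2 - (-9 + 3*M)*2*M = 2 - 2*M*(-9 + 3*M))
1/(N(a(5, -3)) + b(-23)) = 1/((2 - 6*5*(-3 + 5)) + (-3 + 2*(-23))) = 1/((2 - 6*5*2) + (-3 - 46)) = 1/((2 - 60) - 49) = 1/(-58 - 49) = 1/(-107) = -1/107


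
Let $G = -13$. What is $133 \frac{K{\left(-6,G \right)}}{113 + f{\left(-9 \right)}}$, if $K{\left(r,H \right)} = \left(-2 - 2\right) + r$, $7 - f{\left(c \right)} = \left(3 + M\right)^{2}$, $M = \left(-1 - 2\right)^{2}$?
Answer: $\frac{665}{12} \approx 55.417$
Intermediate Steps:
$M = 9$ ($M = \left(-3\right)^{2} = 9$)
$f{\left(c \right)} = -137$ ($f{\left(c \right)} = 7 - \left(3 + 9\right)^{2} = 7 - 12^{2} = 7 - 144 = -137$)
$K{\left(r,H \right)} = -4 + r$
$133 \frac{K{\left(-6,G \right)}}{113 + f{\left(-9 \right)}} = 133 \frac{-4 - 6}{113 - 137} = 133 \left(- \frac{10}{-24}\right) = 133 \left(\left(-10\right) \left(- \frac{1}{24}\right)\right) = 133 \cdot \frac{5}{12} = \frac{665}{12}$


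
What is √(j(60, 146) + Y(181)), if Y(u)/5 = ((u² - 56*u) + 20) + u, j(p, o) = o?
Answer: 2*√28569 ≈ 338.05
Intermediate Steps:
Y(u) = 100 - 275*u + 5*u² (Y(u) = 5*(((u² - 56*u) + 20) + u) = 5*((20 + u² - 56*u) + u) = 5*(20 + u² - 55*u) = 100 - 275*u + 5*u²)
√(j(60, 146) + Y(181)) = √(146 + (100 - 275*181 + 5*181²)) = √(146 + (100 - 49775 + 5*32761)) = √(146 + (100 - 49775 + 163805)) = √(146 + 114130) = √114276 = 2*√28569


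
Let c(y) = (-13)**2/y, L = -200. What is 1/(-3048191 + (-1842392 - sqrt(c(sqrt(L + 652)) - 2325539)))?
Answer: -1/(4890583 + I*sqrt(2325539 - 169*sqrt(113)/226)) ≈ -2.0447e-7 + 6.3759e-11*I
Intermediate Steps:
c(y) = 169/y
1/(-3048191 + (-1842392 - sqrt(c(sqrt(L + 652)) - 2325539))) = 1/(-3048191 + (-1842392 - sqrt(169/(sqrt(-200 + 652)) - 2325539))) = 1/(-3048191 + (-1842392 - sqrt(169/(sqrt(452)) - 2325539))) = 1/(-3048191 + (-1842392 - sqrt(169/((2*sqrt(113))) - 2325539))) = 1/(-3048191 + (-1842392 - sqrt(169*(sqrt(113)/226) - 2325539))) = 1/(-3048191 + (-1842392 - sqrt(169*sqrt(113)/226 - 2325539))) = 1/(-3048191 + (-1842392 - sqrt(-2325539 + 169*sqrt(113)/226))) = 1/(-4890583 - sqrt(-2325539 + 169*sqrt(113)/226))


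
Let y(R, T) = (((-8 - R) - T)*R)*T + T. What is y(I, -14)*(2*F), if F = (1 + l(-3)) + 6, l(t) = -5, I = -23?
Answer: 37296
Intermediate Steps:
F = 2 (F = (1 - 5) + 6 = -4 + 6 = 2)
y(R, T) = T + R*T*(-8 - R - T) (y(R, T) = ((-8 - R - T)*R)*T + T = (R*(-8 - R - T))*T + T = R*T*(-8 - R - T) + T = T + R*T*(-8 - R - T))
y(I, -14)*(2*F) = (-14*(1 - 1*(-23)² - 8*(-23) - 1*(-23)*(-14)))*(2*2) = -14*(1 - 1*529 + 184 - 322)*4 = -14*(1 - 529 + 184 - 322)*4 = -14*(-666)*4 = 9324*4 = 37296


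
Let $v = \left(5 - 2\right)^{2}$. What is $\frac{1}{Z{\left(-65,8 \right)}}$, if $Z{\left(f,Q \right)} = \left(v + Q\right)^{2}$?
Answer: $\frac{1}{289} \approx 0.0034602$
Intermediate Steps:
$v = 9$ ($v = 3^{2} = 9$)
$Z{\left(f,Q \right)} = \left(9 + Q\right)^{2}$
$\frac{1}{Z{\left(-65,8 \right)}} = \frac{1}{\left(9 + 8\right)^{2}} = \frac{1}{17^{2}} = \frac{1}{289}$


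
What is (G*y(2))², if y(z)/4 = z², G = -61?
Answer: 952576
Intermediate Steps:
y(z) = 4*z²
(G*y(2))² = (-244*2²)² = (-244*4)² = (-61*16)² = (-976)² = 952576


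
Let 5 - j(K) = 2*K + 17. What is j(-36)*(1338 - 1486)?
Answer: -8880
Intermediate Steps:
j(K) = -12 - 2*K (j(K) = 5 - (2*K + 17) = 5 - (17 + 2*K) = 5 + (-17 - 2*K) = -12 - 2*K)
j(-36)*(1338 - 1486) = (-12 - 2*(-36))*(1338 - 1486) = (-12 + 72)*(-148) = 60*(-148) = -8880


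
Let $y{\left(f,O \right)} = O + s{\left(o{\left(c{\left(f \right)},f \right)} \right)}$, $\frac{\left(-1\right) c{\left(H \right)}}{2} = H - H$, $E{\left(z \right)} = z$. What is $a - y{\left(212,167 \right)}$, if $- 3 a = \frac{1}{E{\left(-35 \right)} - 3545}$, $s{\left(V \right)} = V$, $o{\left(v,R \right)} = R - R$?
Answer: $- \frac{1793579}{10740} \approx -167.0$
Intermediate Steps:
$c{\left(H \right)} = 0$ ($c{\left(H \right)} = - 2 \left(H - H\right) = \left(-2\right) 0 = 0$)
$o{\left(v,R \right)} = 0$
$y{\left(f,O \right)} = O$ ($y{\left(f,O \right)} = O + 0 = O$)
$a = \frac{1}{10740}$ ($a = - \frac{1}{3 \left(-35 - 3545\right)} = - \frac{1}{3 \left(-3580\right)} = \left(- \frac{1}{3}\right) \left(- \frac{1}{3580}\right) = \frac{1}{10740} \approx 9.311 \cdot 10^{-5}$)
$a - y{\left(212,167 \right)} = \frac{1}{10740} - 167 = - \frac{1793579}{10740}$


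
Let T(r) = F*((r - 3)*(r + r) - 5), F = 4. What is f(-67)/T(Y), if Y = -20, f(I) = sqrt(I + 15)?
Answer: I*sqrt(13)/1830 ≈ 0.0019702*I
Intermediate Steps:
f(I) = sqrt(15 + I)
T(r) = -20 + 8*r*(-3 + r) (T(r) = 4*((r - 3)*(r + r) - 5) = 4*((-3 + r)*(2*r) - 5) = 4*(2*r*(-3 + r) - 5) = 4*(-5 + 2*r*(-3 + r)) = -20 + 8*r*(-3 + r))
f(-67)/T(Y) = sqrt(15 - 67)/(-20 - 24*(-20) + 8*(-20)**2) = sqrt(-52)/(-20 + 480 + 8*400) = (2*I*sqrt(13))/(-20 + 480 + 3200) = (2*I*sqrt(13))/3660 = (2*I*sqrt(13))*(1/3660) = I*sqrt(13)/1830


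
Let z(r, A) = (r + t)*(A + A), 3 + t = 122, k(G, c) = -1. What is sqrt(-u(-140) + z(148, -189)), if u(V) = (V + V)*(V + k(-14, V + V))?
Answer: I*sqrt(140406) ≈ 374.71*I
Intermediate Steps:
t = 119 (t = -3 + 122 = 119)
u(V) = 2*V*(-1 + V) (u(V) = (V + V)*(V - 1) = (2*V)*(-1 + V) = 2*V*(-1 + V))
z(r, A) = 2*A*(119 + r) (z(r, A) = (r + 119)*(A + A) = (119 + r)*(2*A) = 2*A*(119 + r))
sqrt(-u(-140) + z(148, -189)) = sqrt(-2*(-140)*(-1 - 140) + 2*(-189)*(119 + 148)) = sqrt(-2*(-140)*(-141) + 2*(-189)*267) = sqrt(-1*39480 - 100926) = sqrt(-39480 - 100926) = sqrt(-140406) = I*sqrt(140406)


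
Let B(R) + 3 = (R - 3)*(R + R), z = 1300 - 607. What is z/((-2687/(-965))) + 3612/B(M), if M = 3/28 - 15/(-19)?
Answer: -244193042191/858316471 ≈ -284.50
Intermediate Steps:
M = 477/532 (M = 3*(1/28) - 15*(-1/19) = 3/28 + 15/19 = 477/532 ≈ 0.89662)
z = 693
B(R) = -3 + 2*R*(-3 + R) (B(R) = -3 + (R - 3)*(R + R) = -3 + (-3 + R)*(2*R) = -3 + 2*R*(-3 + R))
z/((-2687/(-965))) + 3612/B(M) = 693/((-2687/(-965))) + 3612/(-3 - 6*477/532 + 2*(477/532)²) = 693/((-2687*(-1/965))) + 3612/(-3 - 1431/266 + 2*(227529/283024)) = 693/(2687/965) + 3612/(-3 - 1431/266 + 227529/141512) = 693*(965/2687) + 3612/(-958299/141512) = 668745/2687 + 3612*(-141512/958299) = 668745/2687 - 170380448/319433 = -244193042191/858316471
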